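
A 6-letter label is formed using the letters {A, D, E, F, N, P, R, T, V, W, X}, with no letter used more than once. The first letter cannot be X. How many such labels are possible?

The first letter has 11−1 = 10 choices (anything except X).
The remaining 5 letters are filled from the other 10 symbols without repetition: 10 × 9 × 8 × 7 × 6 = 30240.
Total: 10 × 30240 = 302400.

302400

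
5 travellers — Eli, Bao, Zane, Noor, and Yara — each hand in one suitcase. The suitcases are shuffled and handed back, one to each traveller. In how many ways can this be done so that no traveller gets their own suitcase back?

44

This is the derangement count D_5: permutations of 5 items with no fixed point.
By inclusion–exclusion this is Σ_{j=0}^{5} (−1)^j C(5,j)·(5−j)!.
Computing: 120 − 120 + 60 − 20 + 5 − 1 = 44.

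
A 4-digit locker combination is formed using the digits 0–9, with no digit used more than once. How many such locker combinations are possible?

5040

With no repetition, fill the 4 digits in order: 10 choices, then 9, down to 7.
10 × 9 × 8 × 7 = 5040.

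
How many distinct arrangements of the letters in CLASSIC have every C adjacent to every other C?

Treat the 2 copies of C as a single block. The multiset to arrange is then {CC, A, I, L, S, S}, 6 items in all.
That gives (6)!/(2!) = 360 arrangements.

360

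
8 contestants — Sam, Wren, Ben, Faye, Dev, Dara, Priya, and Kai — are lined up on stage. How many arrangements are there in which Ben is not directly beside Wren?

30240

There are 8! = 40320 arrangements in all. If Ben and Wren are adjacent, merging them into one block gives 2·(7)! = 10080 arrangements.
So 40320 − 10080 = 30240 arrangements keep them apart.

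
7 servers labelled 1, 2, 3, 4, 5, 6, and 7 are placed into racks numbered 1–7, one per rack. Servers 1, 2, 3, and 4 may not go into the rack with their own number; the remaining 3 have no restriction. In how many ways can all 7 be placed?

Let Aᵢ (for 1 ≤ i ≤ 4) be the placements that put server i in its forbidden rack. Any j of these fix j positions, leaving (7−j)! ways to fill the rest, and there are C(4,j) ways to pick which j.
By inclusion–exclusion, the number of valid placements is Σ_{j=0}^{4} (−1)^j C(4,j)·(7−j)!.
Computing: 5040 − 2880 + 720 − 96 + 6 = 2790.

2790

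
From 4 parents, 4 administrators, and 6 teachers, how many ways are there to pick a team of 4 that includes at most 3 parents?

1000

Split by how many parents are chosen (0 through 3).
Sum: C(4,0)·C(10,4) + C(4,1)·C(10,3) + C(4,2)·C(10,2) + C(4,3)·C(10,1) = 210 + 480 + 270 + 40 = 1000.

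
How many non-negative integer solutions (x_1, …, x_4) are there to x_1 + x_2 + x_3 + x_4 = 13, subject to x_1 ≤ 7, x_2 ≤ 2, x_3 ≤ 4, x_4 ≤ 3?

19

Without the upper bounds there are C(16,3) = 560 ways to split 13 among 4 variables.
Subtract solutions that violate a single cap (substitute x_i' = x_i − (cap_i+1)): x_1 ≥ 8 gives C(8,3) = 56; x_2 ≥ 3 gives C(13,3) = 286; x_3 ≥ 5 gives C(11,3) = 165; x_4 ≥ 4 gives C(12,3) = 220. Together 727.
Add back pairs where two caps are both exceeded: 10 + 1 + 4 + 56 + 84 + 35 = 190.
Subtract triples: 0 + 0 + 0 + 4 = 4.
By inclusion–exclusion the count is 560 − 727 + 190 − 4 = 19.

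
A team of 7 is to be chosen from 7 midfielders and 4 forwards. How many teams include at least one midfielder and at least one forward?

329

Total 7-person selections from all 11: C(11,7) = 330.
Selections missing a whole group: no midfielders → C(4,7) = 0; no forwards → C(7,7) = 1.
Both groups omitted at once is impossible, so 330 − 1 = 329.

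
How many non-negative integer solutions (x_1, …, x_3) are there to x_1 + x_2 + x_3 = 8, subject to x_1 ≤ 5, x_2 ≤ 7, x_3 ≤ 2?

Ignoring the caps, the number of non-negative solutions to x_1+…+x_3 = 8 is C(10,2) = 45.
Subtract solutions that violate a single cap (substitute x_i' = x_i − (cap_i+1)): x_1 ≥ 6 gives C(4,2) = 6; x_2 ≥ 8 gives C(2,2) = 1; x_3 ≥ 3 gives C(7,2) = 21. Together 28.
No two caps can be exceeded simultaneously, so the pair terms are all 0.
By inclusion–exclusion the count is 45 − 28 + 0 = 17.

17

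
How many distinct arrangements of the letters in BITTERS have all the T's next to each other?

720

Treat the 2 copies of T as a single block. The multiset to arrange is then {TT, B, E, I, R, S}, 6 items in all.
All 6 items are distinct, so there are (6)! = 720 arrangements.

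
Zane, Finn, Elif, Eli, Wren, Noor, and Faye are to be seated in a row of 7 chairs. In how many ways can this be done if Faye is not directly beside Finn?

3600

Of the 7! = 5040 arrangements, those with Faye and Finn adjacent number 2 × 6! = 1440 (treat the pair as a block with 2 internal orders).
Complementary counting: 5040 − 1440 = 3600.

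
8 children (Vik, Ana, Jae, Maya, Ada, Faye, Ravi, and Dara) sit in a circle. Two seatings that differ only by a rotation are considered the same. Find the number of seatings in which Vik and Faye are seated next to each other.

Glue Vik and Faye into a block (2 internal orders). Seating 7 units around a circle gives (6)! arrangements.
So 2 × (6)! = 2 × 720 = 1440.

1440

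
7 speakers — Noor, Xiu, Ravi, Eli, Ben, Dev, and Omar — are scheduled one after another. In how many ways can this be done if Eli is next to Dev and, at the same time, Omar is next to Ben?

480

Treat {Eli,Dev} as one block (2 orders) and {Omar,Ben} as another (2 orders).
That leaves 5 units to arrange: 2 × 2 × 5! = 4 × 120 = 480.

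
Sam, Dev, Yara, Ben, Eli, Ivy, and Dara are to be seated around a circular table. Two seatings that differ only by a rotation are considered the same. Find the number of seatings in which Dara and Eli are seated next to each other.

240

Treat {Dara, Eli} as one unit (2 internal orders) and seat the resulting 6 units around the table: (5)! circular arrangements.
So 2 × (5)! = 2 × 120 = 240.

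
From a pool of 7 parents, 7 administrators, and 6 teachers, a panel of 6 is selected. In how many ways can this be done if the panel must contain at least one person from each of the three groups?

32340

Unrestricted: C(20,6) = 38760 ways to pick any 6 of the 20.
Selections missing a whole group: no parents → C(13,6) = 1716; no administrators → C(13,6) = 1716; no teachers → C(14,6) = 3003.
Add back selections omitting two groups (i.e. drawn from a single group): C(7,6) + C(7,6) + C(6,6) = 15.
By inclusion–exclusion: 38760 − 6435 + 15 = 32340.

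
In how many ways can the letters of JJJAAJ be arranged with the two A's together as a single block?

Treat the 2 copies of A as a single block. The multiset to arrange is then {AA, J, J, J, J}, 5 items in all.
That gives (5)!/(4!) = 5 arrangements.

5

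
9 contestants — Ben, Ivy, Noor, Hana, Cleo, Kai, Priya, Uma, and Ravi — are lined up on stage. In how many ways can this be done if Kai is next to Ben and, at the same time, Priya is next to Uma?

Treat {Kai,Ben} as one block (2 orders) and {Priya,Uma} as another (2 orders).
That leaves 7 units to arrange: 2 × 2 × 7! = 4 × 5040 = 20160.

20160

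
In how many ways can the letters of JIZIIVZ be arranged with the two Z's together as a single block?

Treat the 2 copies of Z as a single block. The multiset to arrange is then {ZZ, I, I, I, J, V}, 6 items in all.
That gives (6)!/(3!) = 120 arrangements.

120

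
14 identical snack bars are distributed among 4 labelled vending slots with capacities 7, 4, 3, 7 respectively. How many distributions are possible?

Ignoring the caps, the number of non-negative solutions to x_1+…+x_4 = 14 is C(17,3) = 680.
Subtract solutions that violate a single cap (substitute x_i' = x_i − (cap_i+1)): x_1 ≥ 8 gives C(9,3) = 84; x_2 ≥ 5 gives C(12,3) = 220; x_3 ≥ 4 gives C(13,3) = 286; x_4 ≥ 8 gives C(9,3) = 84. Together 674.
Add back pairs where two caps are both exceeded: 4 + 10 + 0 + 56 + 4 + 10 = 84.
By inclusion–exclusion the count is 680 − 674 + 84 = 90.

90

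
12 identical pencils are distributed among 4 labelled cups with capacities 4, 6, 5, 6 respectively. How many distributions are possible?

145

Without the upper bounds there are C(15,3) = 455 ways to split 12 among 4 cups.
Subtract solutions that violate a single cap (substitute x_i' = x_i − (cap_i+1)): x_1 ≥ 5 gives C(10,3) = 120; x_2 ≥ 7 gives C(8,3) = 56; x_3 ≥ 6 gives C(9,3) = 84; x_4 ≥ 7 gives C(8,3) = 56. Together 316.
Add back pairs where two caps are both exceeded: 1 + 4 + 1 + 0 + 0 + 0 = 6.
By inclusion–exclusion the count is 455 − 316 + 6 = 145.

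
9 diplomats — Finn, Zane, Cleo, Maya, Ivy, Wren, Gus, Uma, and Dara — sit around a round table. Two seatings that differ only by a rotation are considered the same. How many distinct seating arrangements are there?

Fix one person's seat to break rotational symmetry; the remaining 8 people can be arranged in (8)! = 40320 ways.

40320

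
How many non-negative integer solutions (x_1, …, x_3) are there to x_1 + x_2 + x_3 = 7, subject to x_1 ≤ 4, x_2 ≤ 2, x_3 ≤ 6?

Without the upper bounds there are C(9,2) = 36 ways to split 7 among 3 variables.
Subtract solutions that violate a single cap (substitute x_i' = x_i − (cap_i+1)): x_1 ≥ 5 gives C(4,2) = 6; x_2 ≥ 3 gives C(6,2) = 15; x_3 ≥ 7 gives C(2,2) = 1. Together 22.
No two caps can be exceeded simultaneously, so the pair terms are all 0.
By inclusion–exclusion the count is 36 − 22 + 0 = 14.

14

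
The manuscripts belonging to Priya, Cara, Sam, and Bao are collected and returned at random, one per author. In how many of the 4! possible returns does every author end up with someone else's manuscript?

This is the derangement count D_4: permutations of 4 items with no fixed point.
By inclusion–exclusion this is Σ_{j=0}^{4} (−1)^j C(4,j)·(4−j)!.
Computing: 24 − 24 + 12 − 4 + 1 = 9.

9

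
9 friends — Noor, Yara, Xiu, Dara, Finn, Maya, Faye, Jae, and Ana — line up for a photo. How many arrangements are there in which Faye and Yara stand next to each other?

Glue Faye and Yara into one block (2 internal orders), leaving 8 units to arrange in a row.
That gives 2 × 8! = 2 × 40320 = 80640.

80640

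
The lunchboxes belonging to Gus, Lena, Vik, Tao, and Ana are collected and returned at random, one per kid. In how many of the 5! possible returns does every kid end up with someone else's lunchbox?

Count assignments avoiding every fixed point. For any j of the 5 kids fixed to their own lunchbox, the other 5−j can be arranged in (5−j)! ways.
By inclusion–exclusion this is Σ_{j=0}^{5} (−1)^j C(5,j)·(5−j)!.
Computing: 120 − 120 + 60 − 20 + 5 − 1 = 44.

44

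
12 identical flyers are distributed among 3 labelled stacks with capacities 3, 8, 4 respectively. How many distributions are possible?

10

Without the upper bounds there are C(14,2) = 91 ways to split 12 among 3 stacks.
Subtract solutions that violate a single cap (substitute x_i' = x_i − (cap_i+1)): x_1 ≥ 4 gives C(10,2) = 45; x_2 ≥ 9 gives C(5,2) = 10; x_3 ≥ 5 gives C(9,2) = 36. Together 91.
Add back pairs where two caps are both exceeded: 0 + 10 + 0 = 10.
By inclusion–exclusion the count is 91 − 91 + 10 = 10.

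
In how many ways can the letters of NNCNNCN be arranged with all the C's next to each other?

6

Treat the 2 copies of C as a single block. The multiset to arrange is then {CC, N, N, N, N, N}, 6 items in all.
That gives (6)!/(5!) = 6 arrangements.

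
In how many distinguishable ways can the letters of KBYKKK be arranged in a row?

30

KBYKKK has 6 letters with K appearing 4 times.
So there are 6! / (4!) = 30 distinguishable arrangements.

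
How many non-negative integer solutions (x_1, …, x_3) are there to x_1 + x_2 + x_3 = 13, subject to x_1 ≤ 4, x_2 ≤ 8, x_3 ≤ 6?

Without the upper bounds there are C(15,2) = 105 ways to split 13 among 3 variables.
Subtract solutions that violate a single cap (substitute x_i' = x_i − (cap_i+1)): x_1 ≥ 5 gives C(10,2) = 45; x_2 ≥ 9 gives C(6,2) = 15; x_3 ≥ 7 gives C(8,2) = 28. Together 88.
Add back pairs where two caps are both exceeded: 0 + 3 + 0 = 3.
By inclusion–exclusion the count is 105 − 88 + 3 = 20.

20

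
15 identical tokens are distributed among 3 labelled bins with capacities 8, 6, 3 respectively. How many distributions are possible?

6

By stars and bars, unrestricted non-negative solutions to x_1+…+x_3 = 15 number C(15+2,2) = 136.
Subtract solutions that violate a single cap (substitute x_i' = x_i − (cap_i+1)): x_1 ≥ 9 gives C(8,2) = 28; x_2 ≥ 7 gives C(10,2) = 45; x_3 ≥ 4 gives C(13,2) = 78. Together 151.
Add back pairs where two caps are both exceeded: 0 + 6 + 15 = 21.
By inclusion–exclusion the count is 136 − 151 + 21 = 6.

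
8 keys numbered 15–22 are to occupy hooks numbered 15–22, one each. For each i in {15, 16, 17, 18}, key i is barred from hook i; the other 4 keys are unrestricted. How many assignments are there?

24024

Let Aᵢ (for 15 ≤ i ≤ 18) be the placements that put key i in its forbidden hook. Any j of these fix j positions, leaving (8−j)! ways to fill the rest, and there are C(4,j) ways to pick which j.
By inclusion–exclusion, the number of valid placements is Σ_{j=0}^{4} (−1)^j C(4,j)·(8−j)!.
Computing: 40320 − 20160 + 4320 − 480 + 24 = 24024.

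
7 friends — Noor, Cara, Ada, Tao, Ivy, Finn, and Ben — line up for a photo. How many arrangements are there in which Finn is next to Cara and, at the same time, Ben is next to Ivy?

480

Treat {Finn,Cara} as one block (2 orders) and {Ben,Ivy} as another (2 orders).
That leaves 5 units to arrange: 2 × 2 × 5! = 4 × 120 = 480.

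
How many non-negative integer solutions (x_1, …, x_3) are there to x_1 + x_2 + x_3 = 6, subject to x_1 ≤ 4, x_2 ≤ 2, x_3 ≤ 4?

12

Without the upper bounds there are C(8,2) = 28 ways to split 6 among 3 variables.
Subtract solutions that violate a single cap (substitute x_i' = x_i − (cap_i+1)): x_1 ≥ 5 gives C(3,2) = 3; x_2 ≥ 3 gives C(5,2) = 10; x_3 ≥ 5 gives C(3,2) = 3. Together 16.
No two caps can be exceeded simultaneously, so the pair terms are all 0.
By inclusion–exclusion the count is 28 − 16 + 0 = 12.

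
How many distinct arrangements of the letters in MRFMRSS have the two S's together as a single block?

Treat the 2 copies of S as a single block. The multiset to arrange is then {SS, F, M, M, R, R}, 6 items in all.
That gives (6)!/(2!·2!) = 180 arrangements.

180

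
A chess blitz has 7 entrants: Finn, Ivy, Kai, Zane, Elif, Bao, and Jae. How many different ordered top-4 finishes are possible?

840

There are 7 choices for 1st place, 6 for 2nd, and so on down to 4 for position 4.
That gives 7 × 6 × 5 × 4 = 840.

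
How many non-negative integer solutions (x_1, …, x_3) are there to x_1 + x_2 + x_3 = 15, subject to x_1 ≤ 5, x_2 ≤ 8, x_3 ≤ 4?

Without the upper bounds there are C(17,2) = 136 ways to split 15 among 3 variables.
Subtract solutions that violate a single cap (substitute x_i' = x_i − (cap_i+1)): x_1 ≥ 6 gives C(11,2) = 55; x_2 ≥ 9 gives C(8,2) = 28; x_3 ≥ 5 gives C(12,2) = 66. Together 149.
Add back pairs where two caps are both exceeded: 1 + 15 + 3 = 19.
By inclusion–exclusion the count is 136 − 149 + 19 = 6.

6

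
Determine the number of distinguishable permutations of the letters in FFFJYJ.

60

The 6 letters of FFFJYJ have repeats: F appearing 3 times and J appearing twice.
Dividing 6! = 720 by 3!·2! = 12 for the repeated letters gives 60.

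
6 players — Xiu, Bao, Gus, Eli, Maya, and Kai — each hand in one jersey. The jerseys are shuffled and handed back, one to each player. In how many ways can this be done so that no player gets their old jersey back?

265

Count assignments avoiding every fixed point. For any j of the 6 players fixed to their old jersey, the other 6−j can be arranged in (6−j)! ways.
By inclusion–exclusion this is Σ_{j=0}^{6} (−1)^j C(6,j)·(6−j)!.
Computing: 720 − 720 + 360 − 120 + 30 − 6 + 1 = 265.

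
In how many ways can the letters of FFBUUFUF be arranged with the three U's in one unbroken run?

30

Treat the 3 copies of U as a single block. The multiset to arrange is then {UUU, B, F, F, F, F}, 6 items in all.
That gives (6)!/(4!) = 30 arrangements.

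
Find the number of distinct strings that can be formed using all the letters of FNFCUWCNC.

The 9 letters of FNFCUWCNC have repeats: C appearing 3 times, F appearing twice, and N appearing twice.
So there are 9! / (3!·2!·2!) = 15120 distinguishable arrangements.

15120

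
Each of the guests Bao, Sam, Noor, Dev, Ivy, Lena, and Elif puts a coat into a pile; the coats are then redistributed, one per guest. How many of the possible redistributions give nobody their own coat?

Count assignments avoiding every fixed point. For any j of the 7 guests fixed to their own coat, the other 7−j can be arranged in (7−j)! ways.
By inclusion–exclusion this is Σ_{j=0}^{7} (−1)^j C(7,j)·(7−j)!.
Computing: 5040 − 5040 + 2520 − 840 + 210 − 42 + 7 − 1 = 1854.

1854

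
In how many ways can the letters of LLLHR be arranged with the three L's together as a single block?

Treat the 3 copies of L as a single block. The multiset to arrange is then {LLL, H, R}, 3 items in all.
All 3 items are distinct, so there are (3)! = 6 arrangements.

6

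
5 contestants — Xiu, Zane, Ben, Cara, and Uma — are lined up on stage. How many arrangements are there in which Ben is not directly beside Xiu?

Of the 5! = 120 arrangements, those with Ben and Xiu adjacent number 2 × 4! = 48 (treat the pair as a block with 2 internal orders).
Complementary counting: 120 − 48 = 72.

72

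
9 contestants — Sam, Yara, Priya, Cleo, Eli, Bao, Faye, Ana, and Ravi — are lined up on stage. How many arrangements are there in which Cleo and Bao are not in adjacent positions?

Of the 9! = 362880 arrangements, those with Cleo and Bao adjacent number 2 × 8! = 80640 (treat the pair as a block with 2 internal orders).
So 362880 − 80640 = 282240 arrangements keep them apart.

282240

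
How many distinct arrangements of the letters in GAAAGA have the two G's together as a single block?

5

Treat the 2 copies of G as a single block. The multiset to arrange is then {GG, A, A, A, A}, 5 items in all.
That gives (5)!/(4!) = 5 arrangements.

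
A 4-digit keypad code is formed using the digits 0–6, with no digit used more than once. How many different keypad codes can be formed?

840

Choose and order 4 of the 7 symbols: the first digit has 7 options, the next 6, then 5, 4.
That product is 7 × 6 × 5 × 4 = 840.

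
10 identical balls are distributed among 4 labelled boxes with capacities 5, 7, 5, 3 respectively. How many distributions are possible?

124

Ignoring the caps, the number of non-negative solutions to x_1+…+x_4 = 10 is C(13,3) = 286.
Subtract solutions that violate a single cap (substitute x_i' = x_i − (cap_i+1)): x_1 ≥ 6 gives C(7,3) = 35; x_2 ≥ 8 gives C(5,3) = 10; x_3 ≥ 6 gives C(7,3) = 35; x_4 ≥ 4 gives C(9,3) = 84. Together 164.
Add back pairs where two caps are both exceeded: 0 + 0 + 1 + 0 + 0 + 1 = 2.
By inclusion–exclusion the count is 286 − 164 + 2 = 124.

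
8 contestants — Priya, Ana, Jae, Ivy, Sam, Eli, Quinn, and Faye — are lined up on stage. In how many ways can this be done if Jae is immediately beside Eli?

Place the 6 others and the Jae-Eli pair as 7 objects in a line; the pair has 2 internal arrangements.
So the count is 2·(7)! = 10080.

10080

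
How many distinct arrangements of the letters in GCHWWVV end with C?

Fix C in the last position and arrange the remaining 6 letters.
Those 6 letters have V appearing twice and W appearing twice, giving (6)!/(2!·2!) = 180.

180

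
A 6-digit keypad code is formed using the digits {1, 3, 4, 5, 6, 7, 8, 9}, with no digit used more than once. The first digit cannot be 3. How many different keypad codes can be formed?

The first digit has 8−1 = 7 choices (anything except 3).
The remaining 5 digits are filled from the other 7 symbols without repetition: 7 × 6 × 5 × 4 × 3 = 2520.
Total: 7 × 2520 = 17640.

17640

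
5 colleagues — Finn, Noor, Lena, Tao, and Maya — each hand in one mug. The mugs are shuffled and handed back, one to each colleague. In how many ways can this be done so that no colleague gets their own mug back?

44

This is the derangement count D_5: permutations of 5 items with no fixed point.
By inclusion–exclusion this is Σ_{j=0}^{5} (−1)^j C(5,j)·(5−j)!.
Computing: 120 − 120 + 60 − 20 + 5 − 1 = 44.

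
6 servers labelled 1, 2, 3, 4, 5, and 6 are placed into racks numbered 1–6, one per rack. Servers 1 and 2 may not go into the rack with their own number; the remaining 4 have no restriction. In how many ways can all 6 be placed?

504

Let Aᵢ (for i ∈ {1, 2}) be the placements that put server i in its forbidden rack. Any j of these fix j positions, leaving (6−j)! ways to fill the rest, and there are C(2,j) ways to pick which j.
By inclusion–exclusion, the number of valid placements is Σ_{j=0}^{2} (−1)^j C(2,j)·(6−j)!.
Computing: 720 − 240 + 24 = 504.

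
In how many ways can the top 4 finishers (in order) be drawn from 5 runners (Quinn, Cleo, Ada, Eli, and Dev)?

There are 5 choices for 1st place, 4 for 2nd, and so on down to 2 for position 4.
That gives 5 × 4 × 3 × 2 = 120.

120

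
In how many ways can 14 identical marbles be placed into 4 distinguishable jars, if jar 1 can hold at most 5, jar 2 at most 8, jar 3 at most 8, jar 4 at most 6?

Ignoring the caps, the number of non-negative solutions to x_1+…+x_4 = 14 is C(17,3) = 680.
Subtract solutions that violate a single cap (substitute x_i' = x_i − (cap_i+1)): x_1 ≥ 6 gives C(11,3) = 165; x_2 ≥ 9 gives C(8,3) = 56; x_3 ≥ 9 gives C(8,3) = 56; x_4 ≥ 7 gives C(10,3) = 120. Together 397.
Add back pairs where two caps are both exceeded: 0 + 0 + 4 + 0 + 0 + 0 = 4.
By inclusion–exclusion the count is 680 − 397 + 4 = 287.

287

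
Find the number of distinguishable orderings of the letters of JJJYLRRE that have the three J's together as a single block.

Treat the 3 copies of J as a single block. The multiset to arrange is then {JJJ, E, L, R, R, Y}, 6 items in all.
That gives (6)!/(2!) = 360 arrangements.

360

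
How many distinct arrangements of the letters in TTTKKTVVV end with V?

420

Fix V in the last position and arrange the remaining 8 letters.
Those 8 letters have K appearing twice, T appearing 4 times, and V appearing twice, giving (8)!/(4!·2!·2!) = 420.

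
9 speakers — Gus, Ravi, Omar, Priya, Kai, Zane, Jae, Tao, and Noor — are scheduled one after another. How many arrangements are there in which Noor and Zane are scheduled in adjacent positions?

80640

Place the 7 others and the Noor-Zane pair as 8 objects in a line; the pair has 2 internal arrangements.
That gives 2 × 8! = 2 × 40320 = 80640.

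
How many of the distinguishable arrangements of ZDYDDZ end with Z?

Fix Z in the last position and arrange the remaining 5 letters.
Those 5 letters have D appearing 3 times, giving (5)!/(3!) = 20.

20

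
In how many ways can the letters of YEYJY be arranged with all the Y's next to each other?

6

Treat the 3 copies of Y as a single block. The multiset to arrange is then {YYY, E, J}, 3 items in all.
All 3 items are distinct, so there are (3)! = 6 arrangements.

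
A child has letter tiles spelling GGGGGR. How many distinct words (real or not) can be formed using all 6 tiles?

GGGGGR has 6 letters with G appearing 5 times.
The number of distinct arrangements is 6!/(5!) = 720/120 = 6.

6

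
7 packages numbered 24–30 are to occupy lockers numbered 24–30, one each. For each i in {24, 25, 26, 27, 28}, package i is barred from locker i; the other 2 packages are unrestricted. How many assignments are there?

2428

Let Aᵢ (for 24 ≤ i ≤ 28) be the placements that put package i in its forbidden locker. Any j of these fix j positions, leaving (7−j)! ways to fill the rest, and there are C(5,j) ways to pick which j.
By inclusion–exclusion, the number of valid placements is Σ_{j=0}^{5} (−1)^j C(5,j)·(7−j)!.
Computing: 5040 − 3600 + 1200 − 240 + 30 − 2 = 2428.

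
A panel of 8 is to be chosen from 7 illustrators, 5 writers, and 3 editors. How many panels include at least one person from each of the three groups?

With no constraint there are C(15,8) = 6435 possible selections.
Selections missing a whole group: no illustrators → C(8,8) = 1; no writers → C(10,8) = 45; no editors → C(12,8) = 495.
Add back selections omitting two groups (i.e. drawn from a single group): C(7,8) + C(5,8) + C(3,8) = 0.
By inclusion–exclusion: 6435 − 541 + 0 = 5894.

5894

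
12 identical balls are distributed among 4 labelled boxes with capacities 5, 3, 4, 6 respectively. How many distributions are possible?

Ignoring the caps, the number of non-negative solutions to x_1+…+x_4 = 12 is C(15,3) = 455.
Subtract solutions that violate a single cap (substitute x_i' = x_i − (cap_i+1)): x_1 ≥ 6 gives C(9,3) = 84; x_2 ≥ 4 gives C(11,3) = 165; x_3 ≥ 5 gives C(10,3) = 120; x_4 ≥ 7 gives C(8,3) = 56. Together 425.
Add back pairs where two caps are both exceeded: 10 + 4 + 0 + 20 + 4 + 1 = 39.
By inclusion–exclusion the count is 455 − 425 + 39 = 69.

69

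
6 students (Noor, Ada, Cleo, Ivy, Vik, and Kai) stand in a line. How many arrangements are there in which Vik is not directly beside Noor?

480

Of the 6! = 720 arrangements, those with Vik and Noor adjacent number 2 × 5! = 240 (treat the pair as a block with 2 internal orders).
So 720 − 240 = 480 arrangements keep them apart.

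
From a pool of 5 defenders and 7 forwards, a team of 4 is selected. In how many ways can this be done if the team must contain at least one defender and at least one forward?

Unrestricted: C(12,4) = 495 ways to pick any 4 of the 12.
Selections missing a whole group: no defenders → C(7,4) = 35; no forwards → C(5,4) = 5.
Both groups omitted at once is impossible, so 495 − 40 = 455.

455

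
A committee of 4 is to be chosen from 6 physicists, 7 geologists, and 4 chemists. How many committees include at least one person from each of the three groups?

1176

With no constraint there are C(17,4) = 2380 possible selections.
Subtract selections that omit an entire group: no physicists → C(11,4) = 330; no geologists → C(10,4) = 210; no chemists → C(13,4) = 715.
Add back selections omitting two groups (i.e. drawn from a single group): C(6,4) + C(7,4) + C(4,4) = 51.
By inclusion–exclusion: 2380 − 1255 + 51 = 1176.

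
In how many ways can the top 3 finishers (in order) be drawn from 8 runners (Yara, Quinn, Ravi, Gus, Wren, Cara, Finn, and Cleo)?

336

There are 8 choices for 1st place, 7 for 2nd, and 6 for 3rd.
That gives 8 × 7 × 6 = 336.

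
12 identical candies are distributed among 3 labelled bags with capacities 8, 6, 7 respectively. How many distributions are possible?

Without the upper bounds there are C(14,2) = 91 ways to split 12 among 3 bags.
Subtract solutions that violate a single cap (substitute x_i' = x_i − (cap_i+1)): x_1 ≥ 9 gives C(5,2) = 10; x_2 ≥ 7 gives C(7,2) = 21; x_3 ≥ 8 gives C(6,2) = 15. Together 46.
No two caps can be exceeded simultaneously, so the pair terms are all 0.
By inclusion–exclusion the count is 91 − 46 + 0 = 45.

45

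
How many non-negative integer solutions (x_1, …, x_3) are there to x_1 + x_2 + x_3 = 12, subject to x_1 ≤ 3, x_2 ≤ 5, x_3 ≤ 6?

By stars and bars, unrestricted non-negative solutions to x_1+…+x_3 = 12 number C(12+2,2) = 91.
Subtract solutions that violate a single cap (substitute x_i' = x_i − (cap_i+1)): x_1 ≥ 4 gives C(10,2) = 45; x_2 ≥ 6 gives C(8,2) = 28; x_3 ≥ 7 gives C(7,2) = 21. Together 94.
Add back pairs where two caps are both exceeded: 6 + 3 + 0 = 9.
By inclusion–exclusion the count is 91 − 94 + 9 = 6.

6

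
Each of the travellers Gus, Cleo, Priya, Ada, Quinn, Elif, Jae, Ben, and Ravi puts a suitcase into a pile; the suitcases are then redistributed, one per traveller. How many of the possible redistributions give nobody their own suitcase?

133496

Let Aᵢ be the assignments in which traveller i gets their own suitcase. We want the size of the complement of A₁∪…∪A_9.
By inclusion–exclusion this is Σ_{j=0}^{9} (−1)^j C(9,j)·(9−j)!.
Computing: 362880 − 362880 + 181440 − 60480 + 15120 − 3024 + 504 − 72 + 9 − 1 = 133496.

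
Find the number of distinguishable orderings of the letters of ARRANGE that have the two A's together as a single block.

360

Treat the 2 copies of A as a single block. The multiset to arrange is then {AA, E, G, N, R, R}, 6 items in all.
That gives (6)!/(2!) = 360 arrangements.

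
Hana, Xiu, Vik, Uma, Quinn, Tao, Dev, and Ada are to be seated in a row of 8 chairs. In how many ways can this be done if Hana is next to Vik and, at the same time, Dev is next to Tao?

Treat {Hana,Vik} as one block (2 orders) and {Dev,Tao} as another (2 orders).
That leaves 6 units to arrange: 2 × 2 × 6! = 4 × 720 = 2880.

2880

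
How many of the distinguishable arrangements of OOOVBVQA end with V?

Fix V in the last position and arrange the remaining 7 letters.
Those 7 letters have O appearing 3 times, giving (7)!/(3!) = 840.

840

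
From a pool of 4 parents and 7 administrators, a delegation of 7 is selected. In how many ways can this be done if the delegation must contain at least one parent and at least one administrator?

With no constraint there are C(11,7) = 330 possible selections.
Selections missing a whole group: no parents → C(7,7) = 1; no administrators → C(4,7) = 0.
Both groups omitted at once is impossible, so 330 − 1 = 329.

329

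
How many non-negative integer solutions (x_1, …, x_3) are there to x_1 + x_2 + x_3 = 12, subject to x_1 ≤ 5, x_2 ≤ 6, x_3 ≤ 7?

27

By stars and bars, unrestricted non-negative solutions to x_1+…+x_3 = 12 number C(12+2,2) = 91.
Subtract solutions that violate a single cap (substitute x_i' = x_i − (cap_i+1)): x_1 ≥ 6 gives C(8,2) = 28; x_2 ≥ 7 gives C(7,2) = 21; x_3 ≥ 8 gives C(6,2) = 15. Together 64.
No two caps can be exceeded simultaneously, so the pair terms are all 0.
By inclusion–exclusion the count is 91 − 64 + 0 = 27.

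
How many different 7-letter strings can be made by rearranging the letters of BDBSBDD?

140

The 7 letters of BDBSBDD have repeats: B appearing 3 times and D appearing 3 times.
Dividing 7! = 5040 by 3!·3! = 36 for the repeated letters gives 140.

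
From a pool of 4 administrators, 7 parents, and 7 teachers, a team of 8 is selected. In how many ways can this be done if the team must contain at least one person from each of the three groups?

40425

With no constraint there are C(18,8) = 43758 possible selections.
Selections missing a whole group: no administrators → C(14,8) = 3003; no parents → C(11,8) = 165; no teachers → C(11,8) = 165.
Add back selections omitting two groups (i.e. drawn from a single group): C(4,8) + C(7,8) + C(7,8) = 0.
By inclusion–exclusion: 43758 − 3333 + 0 = 40425.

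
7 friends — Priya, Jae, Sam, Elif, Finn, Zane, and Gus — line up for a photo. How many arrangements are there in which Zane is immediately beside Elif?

1440

Glue Zane and Elif into one block (2 internal orders), leaving 6 units to arrange in a row.
That gives 2 × 6! = 2 × 720 = 1440.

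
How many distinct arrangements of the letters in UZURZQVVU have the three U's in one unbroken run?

Treat the 3 copies of U as a single block. The multiset to arrange is then {UUU, Q, R, V, V, Z, Z}, 7 items in all.
That gives (7)!/(2!·2!) = 1260 arrangements.

1260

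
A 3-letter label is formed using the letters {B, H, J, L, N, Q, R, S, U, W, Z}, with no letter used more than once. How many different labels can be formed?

Choose and order 3 of the 11 symbols: the first letter has 11 options, the next 10, then 9.
That product is 11 × 10 × 9 = 990.

990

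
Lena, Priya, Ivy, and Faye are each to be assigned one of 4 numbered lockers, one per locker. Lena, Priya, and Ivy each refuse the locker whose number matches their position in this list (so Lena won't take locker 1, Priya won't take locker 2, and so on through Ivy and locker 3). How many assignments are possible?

11

Let Aᵢ (for i ∈ {1, 2, 3}) be the placements that put person i in their forbidden locker. Any j of these fix j positions, leaving (4−j)! ways to fill the rest, and there are C(3,j) ways to pick which j.
By inclusion–exclusion, the number of valid placements is Σ_{j=0}^{3} (−1)^j C(3,j)·(4−j)!.
Computing: 24 − 18 + 6 − 1 = 11.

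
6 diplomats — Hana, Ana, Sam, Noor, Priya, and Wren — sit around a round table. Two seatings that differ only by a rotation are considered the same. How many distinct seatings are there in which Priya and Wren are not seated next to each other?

72

All circular seatings of 6 people number (5)! = 120.
Those with Priya next to Wren: fuse the pair into one unit and seat 5 units around a circle — 2·(4)! = 48.
Subtracting, 120 − 48 = 72.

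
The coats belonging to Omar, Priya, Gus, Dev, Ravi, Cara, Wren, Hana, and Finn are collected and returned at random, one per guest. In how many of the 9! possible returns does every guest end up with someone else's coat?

This is the derangement count D_9: permutations of 9 items with no fixed point.
By inclusion–exclusion this is Σ_{j=0}^{9} (−1)^j C(9,j)·(9−j)!.
Computing: 362880 − 362880 + 181440 − 60480 + 15120 − 3024 + 504 − 72 + 9 − 1 = 133496.

133496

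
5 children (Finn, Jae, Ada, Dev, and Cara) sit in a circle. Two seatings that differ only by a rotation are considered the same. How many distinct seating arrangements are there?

Fix one person's seat to break rotational symmetry; the remaining 4 people can be arranged in (4)! = 24 ways.

24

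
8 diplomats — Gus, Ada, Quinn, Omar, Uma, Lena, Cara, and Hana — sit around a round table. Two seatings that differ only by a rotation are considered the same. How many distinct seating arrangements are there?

5040

Seat Gus anywhere (absorbing the rotational symmetry), then permute the other 7: (7)! = 5040.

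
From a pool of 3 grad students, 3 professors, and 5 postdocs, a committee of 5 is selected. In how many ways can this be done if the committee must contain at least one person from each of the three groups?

345

With no constraint there are C(11,5) = 462 possible selections.
Subtract selections that omit an entire group: no grad students → C(8,5) = 56; no professors → C(8,5) = 56; no postdocs → C(6,5) = 6.
Add back selections omitting two groups (i.e. drawn from a single group): C(3,5) + C(3,5) + C(5,5) = 1.
By inclusion–exclusion: 462 − 118 + 1 = 345.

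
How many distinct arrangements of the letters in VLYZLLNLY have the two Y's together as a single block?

Treat the 2 copies of Y as a single block. The multiset to arrange is then {YY, L, L, L, L, N, V, Z}, 8 items in all.
That gives (8)!/(4!) = 1680 arrangements.

1680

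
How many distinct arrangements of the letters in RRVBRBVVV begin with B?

With the first slot taken by B, it remains to arrange the other 8 letters (RRVRBVVV).
Those 8 letters have R appearing 3 times and V appearing 4 times, giving (8)!/(4!·3!) = 280.

280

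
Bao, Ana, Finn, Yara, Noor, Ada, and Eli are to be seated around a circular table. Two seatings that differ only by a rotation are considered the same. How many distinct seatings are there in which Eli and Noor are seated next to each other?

Glue Eli and Noor into a block (2 internal orders). Seating 6 units around a circle gives (5)! arrangements.
So 2 × (5)! = 2 × 120 = 240.

240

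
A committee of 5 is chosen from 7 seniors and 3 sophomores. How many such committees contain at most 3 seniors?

Split by how many seniors are chosen (0 through 3).
Sum: C(7,0)·C(3,5) + C(7,1)·C(3,4) + C(7,2)·C(3,3) + C(7,3)·C(3,2) = 0 + 0 + 21 + 105 = 126.

126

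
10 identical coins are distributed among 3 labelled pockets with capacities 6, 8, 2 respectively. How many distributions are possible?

18

Without the upper bounds there are C(12,2) = 66 ways to split 10 among 3 pockets.
Subtract solutions that violate a single cap (substitute x_i' = x_i − (cap_i+1)): x_1 ≥ 7 gives C(5,2) = 10; x_2 ≥ 9 gives C(3,2) = 3; x_3 ≥ 3 gives C(9,2) = 36. Together 49.
Add back pairs where two caps are both exceeded: 0 + 1 + 0 = 1.
By inclusion–exclusion the count is 66 − 49 + 1 = 18.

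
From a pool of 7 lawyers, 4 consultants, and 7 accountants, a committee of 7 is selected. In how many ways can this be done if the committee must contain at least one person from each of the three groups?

Unrestricted: C(18,7) = 31824 ways to pick any 7 of the 18.
Subtract selections that omit an entire group: no lawyers → C(11,7) = 330; no consultants → C(14,7) = 3432; no accountants → C(11,7) = 330.
Add back selections omitting two groups (i.e. drawn from a single group): C(7,7) + C(4,7) + C(7,7) = 2.
By inclusion–exclusion: 31824 − 4092 + 2 = 27734.

27734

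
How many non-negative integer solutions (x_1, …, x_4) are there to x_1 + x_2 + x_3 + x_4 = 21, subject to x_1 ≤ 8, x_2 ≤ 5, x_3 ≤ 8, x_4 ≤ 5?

56

Ignoring the caps, the number of non-negative solutions to x_1+…+x_4 = 21 is C(24,3) = 2024.
Subtract solutions that violate a single cap (substitute x_i' = x_i − (cap_i+1)): x_1 ≥ 9 gives C(15,3) = 455; x_2 ≥ 6 gives C(18,3) = 816; x_3 ≥ 9 gives C(15,3) = 455; x_4 ≥ 6 gives C(18,3) = 816. Together 2542.
Add back pairs where two caps are both exceeded: 84 + 20 + 84 + 84 + 220 + 84 = 576.
Subtract triples: 0 + 1 + 0 + 1 = 2.
By inclusion–exclusion the count is 2024 − 2542 + 576 − 2 = 56.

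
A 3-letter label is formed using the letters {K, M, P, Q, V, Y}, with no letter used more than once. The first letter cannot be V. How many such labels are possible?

100

The first letter has 6−1 = 5 choices (anything except V).
The remaining 2 letters are filled from the other 5 symbols without repetition: 5 × 4 = 20.
Total: 5 × 20 = 100.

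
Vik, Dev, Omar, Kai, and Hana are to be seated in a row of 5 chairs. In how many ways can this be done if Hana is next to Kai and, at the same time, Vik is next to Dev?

24

Treat {Hana,Kai} as one block (2 orders) and {Vik,Dev} as another (2 orders).
That leaves 3 units to arrange: 2 × 2 × 3! = 4 × 6 = 24.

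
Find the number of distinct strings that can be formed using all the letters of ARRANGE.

The 7 letters of ARRANGE have repeats: A appearing twice and R appearing twice.
The number of distinct arrangements is 7!/(2!·2!) = 5040/4 = 1260.

1260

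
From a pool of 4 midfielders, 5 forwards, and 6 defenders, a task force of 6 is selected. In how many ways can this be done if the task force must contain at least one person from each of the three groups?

4250

Unrestricted: C(15,6) = 5005 ways to pick any 6 of the 15.
Selections missing a whole group: no midfielders → C(11,6) = 462; no forwards → C(10,6) = 210; no defenders → C(9,6) = 84.
Add back selections omitting two groups (i.e. drawn from a single group): C(4,6) + C(5,6) + C(6,6) = 1.
By inclusion–exclusion: 5005 − 756 + 1 = 4250.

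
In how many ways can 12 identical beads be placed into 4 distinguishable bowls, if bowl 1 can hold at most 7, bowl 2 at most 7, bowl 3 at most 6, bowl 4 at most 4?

210

Without the upper bounds there are C(15,3) = 455 ways to split 12 among 4 bowls.
Subtract solutions that violate a single cap (substitute x_i' = x_i − (cap_i+1)): x_1 ≥ 8 gives C(7,3) = 35; x_2 ≥ 8 gives C(7,3) = 35; x_3 ≥ 7 gives C(8,3) = 56; x_4 ≥ 5 gives C(10,3) = 120. Together 246.
Add back pairs where two caps are both exceeded: 0 + 0 + 0 + 0 + 0 + 1 = 1.
By inclusion–exclusion the count is 455 − 246 + 1 = 210.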